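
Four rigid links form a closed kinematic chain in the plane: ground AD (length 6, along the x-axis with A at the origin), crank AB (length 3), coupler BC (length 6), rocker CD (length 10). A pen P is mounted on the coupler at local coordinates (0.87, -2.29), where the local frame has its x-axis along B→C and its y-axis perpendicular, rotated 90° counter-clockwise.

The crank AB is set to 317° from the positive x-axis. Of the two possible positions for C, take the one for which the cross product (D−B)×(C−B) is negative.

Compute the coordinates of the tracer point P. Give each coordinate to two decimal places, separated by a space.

-0.20 -1.54

A=(0,0), D=(6.00,0)
B = A + 3.00·(cos317°, sin317°) = (2.1941, -2.0460)
|BD| = 4.3210
circle(B,6.00) ∩ circle(D,10.00): a=-5.2451, h=2.9135
  candidates: C₊=(-3.8054,-1.9633) cross=12.589; C₋=(-1.0463,-7.0958) cross=-12.589
  mode - wants cross < 0 → take C=(-1.0463,-7.0958) (cross=-12.589)
ex = (C−B)/|BC| = (-0.5401,-0.8416); ey = (0.8416,-0.5401)
P = B + 0.87·ex + -2.29·ey = (-0.2031,-1.5415)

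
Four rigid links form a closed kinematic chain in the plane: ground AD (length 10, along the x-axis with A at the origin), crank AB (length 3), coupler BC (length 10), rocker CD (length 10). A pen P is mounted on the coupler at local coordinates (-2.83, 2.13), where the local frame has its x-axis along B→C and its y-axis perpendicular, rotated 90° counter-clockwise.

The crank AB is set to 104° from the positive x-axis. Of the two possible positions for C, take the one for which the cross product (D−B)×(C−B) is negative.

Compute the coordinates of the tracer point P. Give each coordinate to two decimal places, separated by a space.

A=(0,0), D=(10.00,0)
B = A + 3.00·(cos104°, sin104°) = (-0.7258, 2.9109)
|BD| = 11.1137
circle(B,10.00) ∩ circle(D,10.00): a=5.5569, h=8.3139
  candidates: C₊=(6.8147,9.4791) cross=92.399; C₋=(2.4596,-6.5682) cross=-92.399
  mode - wants cross < 0 → take C=(2.4596,-6.5682) (cross=-92.399)
ex = (C−B)/|BC| = (0.3185,-0.9479); ey = (0.9479,0.3185)
P = B + -2.83·ex + 2.13·ey = (0.3918,6.2720)

0.39 6.27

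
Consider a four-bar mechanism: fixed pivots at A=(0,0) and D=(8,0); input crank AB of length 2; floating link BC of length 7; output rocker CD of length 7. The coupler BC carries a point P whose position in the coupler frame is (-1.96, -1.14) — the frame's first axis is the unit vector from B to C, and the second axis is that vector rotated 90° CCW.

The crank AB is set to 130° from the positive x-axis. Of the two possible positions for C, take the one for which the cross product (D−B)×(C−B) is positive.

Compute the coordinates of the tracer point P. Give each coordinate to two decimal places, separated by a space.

A=(0,0), D=(8.00,0)
B = A + 2.00·(cos130°, sin130°) = (-1.2856, 1.5321)
|BD| = 9.4111
circle(B,7.00) ∩ circle(D,7.00): a=4.7056, h=5.1824
  candidates: C₊=(4.2009,5.8794) cross=48.773; C₋=(2.5135,-4.3473) cross=-48.773
  mode + wants cross > 0 → take C=(4.2009,5.8794) (cross=48.773)
ex = (C−B)/|BC| = (0.7838,0.6210); ey = (-0.6210,0.7838)
P = B + -1.96·ex + -1.14·ey = (-2.1138,-0.5787)

-2.11 -0.58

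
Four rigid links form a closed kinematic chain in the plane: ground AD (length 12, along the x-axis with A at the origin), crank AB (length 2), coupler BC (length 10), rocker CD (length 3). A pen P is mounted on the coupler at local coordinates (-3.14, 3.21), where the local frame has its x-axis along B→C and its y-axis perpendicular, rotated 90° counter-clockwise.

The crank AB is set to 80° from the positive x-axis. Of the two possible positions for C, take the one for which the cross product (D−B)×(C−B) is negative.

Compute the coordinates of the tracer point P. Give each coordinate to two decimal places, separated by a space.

-1.35 6.13

A=(0,0), D=(12.00,0)
B = A + 2.00·(cos80°, sin80°) = (0.3473, 1.9696)
|BD| = 11.8180
circle(B,10.00) ∩ circle(D,3.00): a=9.7591, h=2.1819
  candidates: C₊=(10.3335,2.4946) cross=25.786; C₋=(9.6062,-1.8083) cross=-25.786
  mode - wants cross < 0 → take C=(9.6062,-1.8083) (cross=-25.786)
ex = (C−B)/|BC| = (0.9259,-0.3778); ey = (0.3778,0.9259)
P = B + -3.14·ex + 3.21·ey = (-1.3473,6.1280)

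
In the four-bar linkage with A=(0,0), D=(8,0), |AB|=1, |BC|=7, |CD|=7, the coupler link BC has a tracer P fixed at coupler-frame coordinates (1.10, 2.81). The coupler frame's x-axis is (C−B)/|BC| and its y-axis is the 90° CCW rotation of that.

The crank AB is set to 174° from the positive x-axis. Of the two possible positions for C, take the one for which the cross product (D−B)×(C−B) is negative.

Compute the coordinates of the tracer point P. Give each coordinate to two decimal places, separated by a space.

A=(0,0), D=(8.00,0)
B = A + 1.00·(cos174°, sin174°) = (-0.9945, 0.1045)
|BD| = 8.9951
circle(B,7.00) ∩ circle(D,7.00): a=4.4976, h=5.3639
  candidates: C₊=(3.5651,5.4158) cross=48.249; C₋=(3.4404,-5.3113) cross=-48.249
  mode - wants cross < 0 → take C=(3.4404,-5.3113) (cross=-48.249)
ex = (C−B)/|BC| = (0.6336,-0.7737); ey = (0.7737,0.6336)
P = B + 1.10·ex + 2.81·ey = (1.8765,1.0338)

1.88 1.03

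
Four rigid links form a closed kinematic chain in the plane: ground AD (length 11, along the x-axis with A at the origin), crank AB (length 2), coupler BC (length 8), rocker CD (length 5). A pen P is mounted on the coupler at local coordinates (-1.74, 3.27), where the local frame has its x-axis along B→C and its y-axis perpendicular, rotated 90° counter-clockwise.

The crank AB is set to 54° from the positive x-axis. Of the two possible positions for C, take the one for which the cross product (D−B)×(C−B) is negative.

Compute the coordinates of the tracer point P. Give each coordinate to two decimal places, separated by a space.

A=(0,0), D=(11.00,0)
B = A + 2.00·(cos54°, sin54°) = (1.1756, 1.6180)
|BD| = 9.9568
circle(B,8.00) ∩ circle(D,5.00): a=6.9369, h=3.9850
  candidates: C₊=(8.6678,4.4228) cross=39.678; C₋=(7.3726,-3.4413) cross=-39.678
  mode - wants cross < 0 → take C=(7.3726,-3.4413) (cross=-39.678)
ex = (C−B)/|BC| = (0.7746,-0.6324); ey = (0.6324,0.7746)
P = B + -1.74·ex + 3.27·ey = (1.8957,5.2515)

1.90 5.25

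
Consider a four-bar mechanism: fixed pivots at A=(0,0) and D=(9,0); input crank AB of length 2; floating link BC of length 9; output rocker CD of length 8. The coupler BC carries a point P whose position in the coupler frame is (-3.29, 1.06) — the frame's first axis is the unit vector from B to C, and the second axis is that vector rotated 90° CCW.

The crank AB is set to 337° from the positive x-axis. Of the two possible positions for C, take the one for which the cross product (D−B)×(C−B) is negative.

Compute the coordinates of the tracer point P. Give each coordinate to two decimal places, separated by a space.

A=(0,0), D=(9.00,0)
B = A + 2.00·(cos337°, sin337°) = (1.8410, -0.7815)
|BD| = 7.2015
circle(B,9.00) ∩ circle(D,8.00): a=4.7811, h=7.6251
  candidates: C₊=(5.7664,7.3174) cross=54.912; C₋=(7.4213,-7.8427) cross=-54.912
  mode - wants cross < 0 → take C=(7.4213,-7.8427) (cross=-54.912)
ex = (C−B)/|BC| = (0.6200,-0.7846); ey = (0.7846,0.6200)
P = B + -3.29·ex + 1.06·ey = (0.6328,2.4570)

0.63 2.46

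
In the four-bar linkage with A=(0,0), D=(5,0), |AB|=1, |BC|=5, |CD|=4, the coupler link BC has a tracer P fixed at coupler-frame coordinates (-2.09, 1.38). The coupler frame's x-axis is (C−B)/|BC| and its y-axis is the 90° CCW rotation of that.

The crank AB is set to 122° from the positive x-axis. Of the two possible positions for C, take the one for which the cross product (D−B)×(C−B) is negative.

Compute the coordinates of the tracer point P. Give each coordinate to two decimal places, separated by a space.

A=(0,0), D=(5.00,0)
B = A + 1.00·(cos122°, sin122°) = (-0.5299, 0.8480)
|BD| = 5.5946
circle(B,5.00) ∩ circle(D,4.00): a=3.6016, h=3.4682
  candidates: C₊=(3.5558,3.7302) cross=19.403; C₋=(2.5044,-3.1260) cross=-19.403
  mode - wants cross < 0 → take C=(2.5044,-3.1260) (cross=-19.403)
ex = (C−B)/|BC| = (0.6069,-0.7948); ey = (0.7948,0.6069)
P = B + -2.09·ex + 1.38·ey = (-0.7014,3.3467)

-0.70 3.35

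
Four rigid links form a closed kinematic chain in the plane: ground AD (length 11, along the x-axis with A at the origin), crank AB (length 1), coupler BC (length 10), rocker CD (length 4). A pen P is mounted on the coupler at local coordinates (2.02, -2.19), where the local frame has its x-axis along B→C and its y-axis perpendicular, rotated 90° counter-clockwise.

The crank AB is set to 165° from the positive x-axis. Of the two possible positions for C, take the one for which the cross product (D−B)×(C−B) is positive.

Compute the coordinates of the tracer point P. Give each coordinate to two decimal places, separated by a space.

A=(0,0), D=(11.00,0)
B = A + 1.00·(cos165°, sin165°) = (-0.9659, 0.2588)
|BD| = 11.9687
circle(B,10.00) ∩ circle(D,4.00): a=9.4935, h=3.1422
  candidates: C₊=(8.5933,3.1950) cross=37.608; C₋=(8.4574,-3.0879) cross=-37.608
  mode + wants cross > 0 → take C=(8.5933,3.1950) (cross=37.608)
ex = (C−B)/|BC| = (0.9559,0.2936); ey = (-0.2936,0.9559)
P = B + 2.02·ex + -2.19·ey = (1.6081,-1.2416)

1.61 -1.24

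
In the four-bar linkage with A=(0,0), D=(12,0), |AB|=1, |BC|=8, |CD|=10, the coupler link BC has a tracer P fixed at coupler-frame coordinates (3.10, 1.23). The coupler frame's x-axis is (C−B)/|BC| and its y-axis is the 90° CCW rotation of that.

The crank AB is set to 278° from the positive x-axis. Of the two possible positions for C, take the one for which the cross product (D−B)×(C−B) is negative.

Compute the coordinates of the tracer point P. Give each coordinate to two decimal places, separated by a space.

A=(0,0), D=(12.00,0)
B = A + 1.00·(cos278°, sin278°) = (0.1392, -0.9903)
|BD| = 11.9021
circle(B,8.00) ∩ circle(D,10.00): a=4.4387, h=6.6557
  candidates: C₊=(4.0087,6.0116) cross=79.216; C₋=(5.1163,-7.2536) cross=-79.216
  mode - wants cross < 0 → take C=(5.1163,-7.2536) (cross=-79.216)
ex = (C−B)/|BC| = (0.6221,-0.7829); ey = (0.7829,0.6221)
P = B + 3.10·ex + 1.23·ey = (3.0308,-2.6521)

3.03 -2.65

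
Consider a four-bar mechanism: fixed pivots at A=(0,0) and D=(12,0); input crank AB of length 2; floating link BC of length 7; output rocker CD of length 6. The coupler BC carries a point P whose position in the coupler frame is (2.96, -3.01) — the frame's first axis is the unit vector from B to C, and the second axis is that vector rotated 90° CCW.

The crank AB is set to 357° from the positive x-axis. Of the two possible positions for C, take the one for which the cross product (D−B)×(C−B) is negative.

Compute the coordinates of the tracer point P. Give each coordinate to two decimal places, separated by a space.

A=(0,0), D=(12.00,0)
B = A + 2.00·(cos357°, sin357°) = (1.9973, -0.1047)
|BD| = 10.0033
circle(B,7.00) ∩ circle(D,6.00): a=5.6514, h=4.1305
  candidates: C₊=(7.6052,4.0848) cross=41.319; C₋=(7.6916,-4.1758) cross=-41.319
  mode - wants cross < 0 → take C=(7.6916,-4.1758) (cross=-41.319)
ex = (C−B)/|BC| = (0.8135,-0.5816); ey = (0.5816,0.8135)
P = B + 2.96·ex + -3.01·ey = (2.6545,-4.2748)

2.65 -4.27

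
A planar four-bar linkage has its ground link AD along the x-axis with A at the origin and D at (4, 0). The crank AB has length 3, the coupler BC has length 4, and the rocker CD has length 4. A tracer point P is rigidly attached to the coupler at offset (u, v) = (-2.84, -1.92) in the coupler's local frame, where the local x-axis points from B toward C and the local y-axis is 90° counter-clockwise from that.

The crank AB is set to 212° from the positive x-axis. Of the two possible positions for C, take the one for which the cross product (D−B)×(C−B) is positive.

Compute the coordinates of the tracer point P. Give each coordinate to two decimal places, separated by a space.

-3.12 -4.97

A=(0,0), D=(4.00,0)
B = A + 3.00·(cos212°, sin212°) = (-2.5441, -1.5898)
|BD| = 6.7345
circle(B,4.00) ∩ circle(D,4.00): a=3.3672, h=2.1591
  candidates: C₊=(0.2182,1.3032) cross=14.540; C₋=(1.2376,-2.8930) cross=-14.540
  mode + wants cross > 0 → take C=(0.2182,1.3032) (cross=14.540)
ex = (C−B)/|BC| = (0.6906,0.7232); ey = (-0.7232,0.6906)
P = B + -2.84·ex + -1.92·ey = (-3.1168,-4.9697)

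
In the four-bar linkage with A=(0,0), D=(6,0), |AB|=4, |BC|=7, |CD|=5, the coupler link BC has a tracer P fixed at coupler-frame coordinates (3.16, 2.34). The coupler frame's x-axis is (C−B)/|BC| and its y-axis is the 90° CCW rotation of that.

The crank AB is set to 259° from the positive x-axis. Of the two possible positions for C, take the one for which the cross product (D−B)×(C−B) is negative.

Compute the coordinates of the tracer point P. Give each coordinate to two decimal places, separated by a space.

2.72 -2.10

A=(0,0), D=(6.00,0)
B = A + 4.00·(cos259°, sin259°) = (-0.7632, -3.9265)
|BD| = 7.8204
circle(B,7.00) ∩ circle(D,5.00): a=5.4447, h=4.3995
  candidates: C₊=(1.7365,2.6120) cross=34.406; C₋=(6.1543,-4.9976) cross=-34.406
  mode - wants cross < 0 → take C=(6.1543,-4.9976) (cross=-34.406)
ex = (C−B)/|BC| = (0.9882,-0.1530); ey = (0.1530,0.9882)
P = B + 3.16·ex + 2.34·ey = (2.7176,-2.0976)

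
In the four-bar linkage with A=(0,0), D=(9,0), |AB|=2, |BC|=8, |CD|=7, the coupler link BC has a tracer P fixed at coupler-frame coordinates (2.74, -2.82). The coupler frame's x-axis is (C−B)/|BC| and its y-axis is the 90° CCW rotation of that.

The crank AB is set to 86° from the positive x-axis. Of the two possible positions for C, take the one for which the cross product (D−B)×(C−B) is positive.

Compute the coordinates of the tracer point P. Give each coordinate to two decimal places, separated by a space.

A=(0,0), D=(9.00,0)
B = A + 2.00·(cos86°, sin86°) = (0.1395, 1.9951)
|BD| = 9.0823
circle(B,8.00) ∩ circle(D,7.00): a=5.3669, h=5.9326
  candidates: C₊=(6.6786,6.6039) cross=53.882; C₋=(4.0721,-4.9715) cross=-53.882
  mode + wants cross > 0 → take C=(6.6786,6.6039) (cross=53.882)
ex = (C−B)/|BC| = (0.8174,0.5761); ey = (-0.5761,0.8174)
P = B + 2.74·ex + -2.82·ey = (4.0037,1.2686)

4.00 1.27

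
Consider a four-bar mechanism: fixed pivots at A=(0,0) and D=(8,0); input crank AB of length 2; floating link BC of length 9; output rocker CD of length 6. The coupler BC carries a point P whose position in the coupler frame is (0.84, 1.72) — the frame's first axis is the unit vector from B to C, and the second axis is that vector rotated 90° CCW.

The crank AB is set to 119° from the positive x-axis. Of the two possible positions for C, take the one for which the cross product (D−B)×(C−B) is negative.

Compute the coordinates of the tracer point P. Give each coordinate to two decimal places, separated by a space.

0.89 2.22

A=(0,0), D=(8.00,0)
B = A + 2.00·(cos119°, sin119°) = (-0.9696, 1.7492)
|BD| = 9.1386
circle(B,9.00) ∩ circle(D,6.00): a=7.0314, h=5.6178
  candidates: C₊=(7.0071,5.9173) cross=51.339; C₋=(4.8564,-5.1106) cross=-51.339
  mode - wants cross < 0 → take C=(4.8564,-5.1106) (cross=-51.339)
ex = (C−B)/|BC| = (0.6473,-0.7622); ey = (0.7622,0.6473)
P = B + 0.84·ex + 1.72·ey = (0.8851,2.2224)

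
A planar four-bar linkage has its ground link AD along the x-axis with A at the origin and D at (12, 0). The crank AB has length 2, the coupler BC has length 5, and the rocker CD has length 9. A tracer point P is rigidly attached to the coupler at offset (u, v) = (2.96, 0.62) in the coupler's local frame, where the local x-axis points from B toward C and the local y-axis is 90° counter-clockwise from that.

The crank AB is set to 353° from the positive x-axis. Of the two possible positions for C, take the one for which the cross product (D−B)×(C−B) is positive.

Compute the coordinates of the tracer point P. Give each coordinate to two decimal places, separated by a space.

2.67 2.70

A=(0,0), D=(12.00,0)
B = A + 2.00·(cos353°, sin353°) = (1.9851, -0.2437)
|BD| = 10.0179
circle(B,5.00) ∩ circle(D,9.00): a=2.2139, h=4.4831
  candidates: C₊=(4.0893,4.2919) cross=44.911; C₋=(4.3074,-4.6717) cross=-44.911
  mode + wants cross > 0 → take C=(4.0893,4.2919) (cross=44.911)
ex = (C−B)/|BC| = (0.4208,0.9071); ey = (-0.9071,0.4208)
P = B + 2.96·ex + 0.62·ey = (2.6684,2.7023)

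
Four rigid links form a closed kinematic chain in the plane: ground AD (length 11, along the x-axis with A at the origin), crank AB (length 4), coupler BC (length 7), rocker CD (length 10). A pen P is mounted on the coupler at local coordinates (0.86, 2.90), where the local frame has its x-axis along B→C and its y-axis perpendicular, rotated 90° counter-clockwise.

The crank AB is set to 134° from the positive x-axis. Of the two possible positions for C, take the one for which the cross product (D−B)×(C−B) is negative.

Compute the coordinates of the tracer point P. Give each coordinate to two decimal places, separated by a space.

A=(0,0), D=(11.00,0)
B = A + 4.00·(cos134°, sin134°) = (-2.7786, 2.8774)
|BD| = 14.0759
circle(B,7.00) ∩ circle(D,10.00): a=5.2263, h=4.6568
  candidates: C₊=(3.2893,6.3674) cross=65.548; C₋=(1.3854,-2.7494) cross=-65.548
  mode - wants cross < 0 → take C=(1.3854,-2.7494) (cross=-65.548)
ex = (C−B)/|BC| = (0.5949,-0.8038); ey = (0.8038,0.5949)
P = B + 0.86·ex + 2.90·ey = (0.0640,3.9112)

0.06 3.91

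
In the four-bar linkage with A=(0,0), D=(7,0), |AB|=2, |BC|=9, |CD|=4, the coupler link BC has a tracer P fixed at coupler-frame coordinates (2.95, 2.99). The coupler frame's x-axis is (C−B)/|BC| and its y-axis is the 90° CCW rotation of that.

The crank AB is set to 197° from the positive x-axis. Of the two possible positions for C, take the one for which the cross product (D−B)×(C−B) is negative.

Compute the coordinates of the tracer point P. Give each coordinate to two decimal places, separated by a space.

1.94 1.08

A=(0,0), D=(7.00,0)
B = A + 2.00·(cos197°, sin197°) = (-1.9126, -0.5847)
|BD| = 8.9318
circle(B,9.00) ∩ circle(D,4.00): a=8.1046, h=3.9135
  candidates: C₊=(5.9184,3.8510) cross=34.955; C₋=(6.4308,-3.9593) cross=-34.955
  mode - wants cross < 0 → take C=(6.4308,-3.9593) (cross=-34.955)
ex = (C−B)/|BC| = (0.9270,-0.3750); ey = (0.3750,0.9270)
P = B + 2.95·ex + 2.99·ey = (1.9433,1.0810)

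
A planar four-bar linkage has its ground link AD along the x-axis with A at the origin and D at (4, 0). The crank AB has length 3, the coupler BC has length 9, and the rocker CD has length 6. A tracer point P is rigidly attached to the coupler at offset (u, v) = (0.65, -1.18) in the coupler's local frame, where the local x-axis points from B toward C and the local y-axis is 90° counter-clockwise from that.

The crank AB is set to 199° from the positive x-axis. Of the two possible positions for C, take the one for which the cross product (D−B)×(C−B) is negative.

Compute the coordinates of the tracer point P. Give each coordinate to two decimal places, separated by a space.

-2.95 -2.32

A=(0,0), D=(4.00,0)
B = A + 3.00·(cos199°, sin199°) = (-2.8366, -0.9767)
|BD| = 6.9060
circle(B,9.00) ∩ circle(D,6.00): a=6.7110, h=5.9968
  candidates: C₊=(2.9589,5.9090) cross=41.414; C₋=(4.6551,-5.9641) cross=-41.414
  mode - wants cross < 0 → take C=(4.6551,-5.9641) (cross=-41.414)
ex = (C−B)/|BC| = (0.8324,-0.5542); ey = (0.5542,0.8324)
P = B + 0.65·ex + -1.18·ey = (-2.9494,-2.3192)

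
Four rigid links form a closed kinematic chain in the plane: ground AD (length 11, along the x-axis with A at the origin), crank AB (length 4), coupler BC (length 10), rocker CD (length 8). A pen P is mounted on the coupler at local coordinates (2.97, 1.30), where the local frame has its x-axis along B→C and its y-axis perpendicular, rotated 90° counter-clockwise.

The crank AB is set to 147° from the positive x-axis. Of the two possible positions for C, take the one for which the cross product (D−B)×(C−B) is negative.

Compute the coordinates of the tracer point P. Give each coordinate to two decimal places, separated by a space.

A=(0,0), D=(11.00,0)
B = A + 4.00·(cos147°, sin147°) = (-3.3547, 2.1786)
|BD| = 14.5191
circle(B,10.00) ∩ circle(D,8.00): a=8.4993, h=5.2690
  candidates: C₊=(5.8390,6.1126) cross=76.501; C₋=(4.2578,-4.3061) cross=-76.501
  mode - wants cross < 0 → take C=(4.2578,-4.3061) (cross=-76.501)
ex = (C−B)/|BC| = (0.7612,-0.6485); ey = (0.6485,0.7612)
P = B + 2.97·ex + 1.30·ey = (-0.2508,1.2422)

-0.25 1.24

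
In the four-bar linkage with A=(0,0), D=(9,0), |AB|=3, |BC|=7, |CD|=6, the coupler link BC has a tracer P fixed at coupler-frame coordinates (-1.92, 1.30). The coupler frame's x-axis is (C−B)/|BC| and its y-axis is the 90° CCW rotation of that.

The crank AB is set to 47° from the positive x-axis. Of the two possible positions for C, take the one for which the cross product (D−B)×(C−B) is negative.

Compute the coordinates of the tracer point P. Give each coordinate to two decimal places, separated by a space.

2.50 4.47

A=(0,0), D=(9.00,0)
B = A + 3.00·(cos47°, sin47°) = (2.0460, 2.1941)
|BD| = 7.2919
circle(B,7.00) ∩ circle(D,6.00): a=4.5374, h=5.3303
  candidates: C₊=(7.9769,5.9121) cross=38.868; C₋=(4.7692,-4.2545) cross=-38.868
  mode - wants cross < 0 → take C=(4.7692,-4.2545) (cross=-38.868)
ex = (C−B)/|BC| = (0.3890,-0.9212); ey = (0.9212,0.3890)
P = B + -1.92·ex + 1.30·ey = (2.4966,4.4686)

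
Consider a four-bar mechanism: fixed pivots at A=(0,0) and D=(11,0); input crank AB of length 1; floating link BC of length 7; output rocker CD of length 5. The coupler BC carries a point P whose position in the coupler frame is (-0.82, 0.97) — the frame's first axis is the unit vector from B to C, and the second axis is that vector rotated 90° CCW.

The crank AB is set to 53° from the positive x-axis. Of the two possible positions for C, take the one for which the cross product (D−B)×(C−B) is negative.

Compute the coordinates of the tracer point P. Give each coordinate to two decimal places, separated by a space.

A=(0,0), D=(11.00,0)
B = A + 1.00·(cos53°, sin53°) = (0.6018, 0.7986)
|BD| = 10.4288
circle(B,7.00) ∩ circle(D,5.00): a=6.3651, h=2.9131
  candidates: C₊=(7.1713,3.2157) cross=30.380; C₋=(6.7251,-2.5933) cross=-30.380
  mode - wants cross < 0 → take C=(6.7251,-2.5933) (cross=-30.380)
ex = (C−B)/|BC| = (0.8748,-0.4846); ey = (0.4846,0.8748)
P = B + -0.82·ex + 0.97·ey = (0.3545,2.0445)

0.35 2.04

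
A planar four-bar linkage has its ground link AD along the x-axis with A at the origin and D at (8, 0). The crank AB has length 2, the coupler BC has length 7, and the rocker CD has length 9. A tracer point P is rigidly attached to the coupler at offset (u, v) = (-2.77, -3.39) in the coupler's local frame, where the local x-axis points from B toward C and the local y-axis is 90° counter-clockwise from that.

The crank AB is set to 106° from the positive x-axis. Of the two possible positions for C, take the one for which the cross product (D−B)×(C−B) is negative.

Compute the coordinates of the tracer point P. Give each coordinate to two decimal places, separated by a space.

A=(0,0), D=(8.00,0)
B = A + 2.00·(cos106°, sin106°) = (-0.5513, 1.9225)
|BD| = 8.7647
circle(B,7.00) ∩ circle(D,9.00): a=2.5569, h=6.5163
  candidates: C₊=(3.3727,7.7193) cross=57.114; C₋=(0.5140,-4.9959) cross=-57.114
  mode - wants cross < 0 → take C=(0.5140,-4.9959) (cross=-57.114)
ex = (C−B)/|BC| = (0.1522,-0.9884); ey = (0.9884,0.1522)
P = B + -2.77·ex + -3.39·ey = (-4.3233,4.1444)

-4.32 4.14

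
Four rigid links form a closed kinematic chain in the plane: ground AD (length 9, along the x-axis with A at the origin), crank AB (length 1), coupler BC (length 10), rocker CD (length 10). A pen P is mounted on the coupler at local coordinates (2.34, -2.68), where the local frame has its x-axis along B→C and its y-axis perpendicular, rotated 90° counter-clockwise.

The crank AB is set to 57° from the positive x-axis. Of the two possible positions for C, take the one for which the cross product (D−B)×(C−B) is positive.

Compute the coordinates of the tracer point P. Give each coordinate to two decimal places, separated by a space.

A=(0,0), D=(9.00,0)
B = A + 1.00·(cos57°, sin57°) = (0.5446, 0.8387)
|BD| = 8.4969
circle(B,10.00) ∩ circle(D,10.00): a=4.2484, h=9.0527
  candidates: C₊=(5.6659,9.4278) cross=76.919; C₋=(3.8788,-8.5891) cross=-76.919
  mode + wants cross > 0 → take C=(5.6659,9.4278) (cross=76.919)
ex = (C−B)/|BC| = (0.5121,0.8589); ey = (-0.8589,0.5121)
P = B + 2.34·ex + -2.68·ey = (4.0449,1.4760)

4.04 1.48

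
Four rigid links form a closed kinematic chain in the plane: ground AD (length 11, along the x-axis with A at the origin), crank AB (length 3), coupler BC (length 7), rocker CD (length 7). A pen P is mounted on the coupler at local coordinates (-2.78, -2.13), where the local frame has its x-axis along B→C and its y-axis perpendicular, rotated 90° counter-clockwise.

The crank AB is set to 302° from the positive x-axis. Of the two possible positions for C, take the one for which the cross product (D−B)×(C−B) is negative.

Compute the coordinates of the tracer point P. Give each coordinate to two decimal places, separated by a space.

A=(0,0), D=(11.00,0)
B = A + 3.00·(cos302°, sin302°) = (1.5898, -2.5441)
|BD| = 9.7481
circle(B,7.00) ∩ circle(D,7.00): a=4.8740, h=5.0243
  candidates: C₊=(4.9836,3.5781) cross=48.977; C₋=(7.6062,-6.1222) cross=-48.977
  mode - wants cross < 0 → take C=(7.6062,-6.1222) (cross=-48.977)
ex = (C−B)/|BC| = (0.8595,-0.5112); ey = (0.5112,0.8595)
P = B + -2.78·ex + -2.13·ey = (-1.8884,-2.9538)

-1.89 -2.95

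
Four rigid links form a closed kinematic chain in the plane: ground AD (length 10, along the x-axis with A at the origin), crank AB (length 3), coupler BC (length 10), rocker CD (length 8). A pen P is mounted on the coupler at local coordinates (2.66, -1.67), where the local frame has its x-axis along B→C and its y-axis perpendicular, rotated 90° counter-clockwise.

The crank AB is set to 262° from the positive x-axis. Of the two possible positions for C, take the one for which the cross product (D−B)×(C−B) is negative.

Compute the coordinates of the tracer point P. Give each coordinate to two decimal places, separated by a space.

A=(0,0), D=(10.00,0)
B = A + 3.00·(cos262°, sin262°) = (-0.4175, -2.9708)
|BD| = 10.8328
circle(B,10.00) ∩ circle(D,8.00): a=7.0780, h=7.0641
  candidates: C₊=(4.4519,5.7635) cross=76.524; C₋=(8.3264,-7.8230) cross=-76.524
  mode - wants cross < 0 → take C=(8.3264,-7.8230) (cross=-76.524)
ex = (C−B)/|BC| = (0.8744,-0.4852); ey = (0.4852,0.8744)
P = B + 2.66·ex + -1.67·ey = (1.0981,-5.7217)

1.10 -5.72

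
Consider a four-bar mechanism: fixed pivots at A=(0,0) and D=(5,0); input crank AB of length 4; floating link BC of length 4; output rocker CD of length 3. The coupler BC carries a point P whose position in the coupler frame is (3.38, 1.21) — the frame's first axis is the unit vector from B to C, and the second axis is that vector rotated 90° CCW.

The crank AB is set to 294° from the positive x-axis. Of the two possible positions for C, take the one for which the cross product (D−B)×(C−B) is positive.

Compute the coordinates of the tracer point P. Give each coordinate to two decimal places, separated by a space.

A=(0,0), D=(5.00,0)
B = A + 4.00·(cos294°, sin294°) = (1.6269, -3.6542)
|BD| = 4.9730
circle(B,4.00) ∩ circle(D,3.00): a=3.1903, h=2.4129
  candidates: C₊=(2.0178,0.3267) cross=11.999; C₋=(5.5639,-2.9465) cross=-11.999
  mode + wants cross > 0 → take C=(2.0178,0.3267) (cross=11.999)
ex = (C−B)/|BC| = (0.0977,0.9952); ey = (-0.9952,0.0977)
P = B + 3.38·ex + 1.21·ey = (0.7530,-0.1721)

0.75 -0.17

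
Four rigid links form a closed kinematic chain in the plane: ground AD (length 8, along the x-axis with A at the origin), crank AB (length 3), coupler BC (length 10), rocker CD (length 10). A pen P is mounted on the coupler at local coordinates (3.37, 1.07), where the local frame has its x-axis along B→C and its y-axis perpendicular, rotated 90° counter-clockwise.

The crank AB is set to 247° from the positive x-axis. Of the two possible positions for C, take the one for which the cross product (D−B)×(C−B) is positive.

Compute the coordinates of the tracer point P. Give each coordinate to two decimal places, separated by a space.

A=(0,0), D=(8.00,0)
B = A + 3.00·(cos247°, sin247°) = (-1.1722, -2.7615)
|BD| = 9.5789
circle(B,10.00) ∩ circle(D,10.00): a=4.7894, h=8.7785
  candidates: C₊=(0.8831,7.0250) cross=84.088; C₋=(5.9447,-9.7865) cross=-84.088
  mode + wants cross > 0 → take C=(0.8831,7.0250) (cross=84.088)
ex = (C−B)/|BC| = (0.2055,0.9786); ey = (-0.9786,0.2055)
P = B + 3.37·ex + 1.07·ey = (-1.5267,0.7565)

-1.53 0.76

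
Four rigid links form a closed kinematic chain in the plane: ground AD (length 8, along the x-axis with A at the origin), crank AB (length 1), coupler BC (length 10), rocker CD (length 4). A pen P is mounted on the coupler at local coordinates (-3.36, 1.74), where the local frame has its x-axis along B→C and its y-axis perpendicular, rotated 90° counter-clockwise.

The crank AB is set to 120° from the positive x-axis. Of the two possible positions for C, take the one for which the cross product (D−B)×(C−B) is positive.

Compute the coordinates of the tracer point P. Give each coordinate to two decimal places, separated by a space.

A=(0,0), D=(8.00,0)
B = A + 1.00·(cos120°, sin120°) = (-0.5000, 0.8660)
|BD| = 8.5440
circle(B,10.00) ∩ circle(D,4.00): a=9.1877, h=3.9479
  candidates: C₊=(9.0406,3.8623) cross=33.731; C₋=(8.2403,-3.9928) cross=-33.731
  mode + wants cross > 0 → take C=(9.0406,3.8623) (cross=33.731)
ex = (C−B)/|BC| = (0.9541,0.2996); ey = (-0.2996,0.9541)
P = B + -3.36·ex + 1.74·ey = (-4.2270,1.5193)

-4.23 1.52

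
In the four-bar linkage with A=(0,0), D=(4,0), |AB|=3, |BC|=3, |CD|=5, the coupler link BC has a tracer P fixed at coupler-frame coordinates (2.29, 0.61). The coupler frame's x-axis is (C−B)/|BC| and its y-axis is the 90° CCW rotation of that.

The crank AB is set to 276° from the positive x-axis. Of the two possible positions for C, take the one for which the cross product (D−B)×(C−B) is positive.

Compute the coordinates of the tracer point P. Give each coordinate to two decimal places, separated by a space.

-1.23 -1.19

A=(0,0), D=(4.00,0)
B = A + 3.00·(cos276°, sin276°) = (0.3136, -2.9836)
|BD| = 4.7425
circle(B,3.00) ∩ circle(D,5.00): a=0.6844, h=2.9209
  candidates: C₊=(-0.9920,-0.2826) cross=13.852; C₋=(2.6831,-4.8235) cross=-13.852
  mode + wants cross > 0 → take C=(-0.9920,-0.2826) (cross=13.852)
ex = (C−B)/|BC| = (-0.4352,0.9003); ey = (-0.9003,-0.4352)
P = B + 2.29·ex + 0.61·ey = (-1.2322,-1.1873)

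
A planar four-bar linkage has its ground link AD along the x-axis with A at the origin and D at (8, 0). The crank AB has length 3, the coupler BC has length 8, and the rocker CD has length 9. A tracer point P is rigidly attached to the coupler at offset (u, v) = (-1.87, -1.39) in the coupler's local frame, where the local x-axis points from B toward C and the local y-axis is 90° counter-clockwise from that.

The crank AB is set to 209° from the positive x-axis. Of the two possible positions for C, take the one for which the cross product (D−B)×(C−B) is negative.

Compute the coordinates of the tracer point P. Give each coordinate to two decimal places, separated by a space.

-4.91 -1.02

A=(0,0), D=(8.00,0)
B = A + 3.00·(cos209°, sin209°) = (-2.6239, -1.4544)
|BD| = 10.7230
circle(B,8.00) ∩ circle(D,9.00): a=4.5688, h=6.5671
  candidates: C₊=(1.0120,5.6716) cross=70.418; C₋=(2.7934,-7.3411) cross=-70.418
  mode - wants cross < 0 → take C=(2.7934,-7.3411) (cross=-70.418)
ex = (C−B)/|BC| = (0.6772,-0.7358); ey = (0.7358,0.6772)
P = B + -1.87·ex + -1.39·ey = (-4.9130,-1.0197)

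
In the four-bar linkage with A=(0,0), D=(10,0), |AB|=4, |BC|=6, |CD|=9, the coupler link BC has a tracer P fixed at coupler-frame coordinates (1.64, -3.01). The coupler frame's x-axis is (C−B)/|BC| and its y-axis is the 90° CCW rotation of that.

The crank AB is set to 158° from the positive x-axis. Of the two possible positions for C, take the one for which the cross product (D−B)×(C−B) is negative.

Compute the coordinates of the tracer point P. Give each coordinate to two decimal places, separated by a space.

A=(0,0), D=(10.00,0)
B = A + 4.00·(cos158°, sin158°) = (-3.7087, 1.4984)
|BD| = 13.7904
circle(B,6.00) ∩ circle(D,9.00): a=5.2636, h=2.8800
  candidates: C₊=(1.8367,3.7894) cross=39.716; C₋=(1.2108,-1.9364) cross=-39.716
  mode - wants cross < 0 → take C=(1.2108,-1.9364) (cross=-39.716)
ex = (C−B)/|BC| = (0.8199,-0.5725); ey = (0.5725,0.8199)
P = B + 1.64·ex + -3.01·ey = (-4.0872,-1.9084)

-4.09 -1.91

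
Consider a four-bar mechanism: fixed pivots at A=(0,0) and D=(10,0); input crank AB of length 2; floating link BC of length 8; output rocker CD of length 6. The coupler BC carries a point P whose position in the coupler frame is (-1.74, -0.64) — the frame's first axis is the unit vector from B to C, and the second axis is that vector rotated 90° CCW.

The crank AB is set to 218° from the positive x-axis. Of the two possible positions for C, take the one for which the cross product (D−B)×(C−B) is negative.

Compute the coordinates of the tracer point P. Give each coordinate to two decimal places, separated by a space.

-3.43 -1.16

A=(0,0), D=(10.00,0)
B = A + 2.00·(cos218°, sin218°) = (-1.5760, -1.2313)
|BD| = 11.6413
circle(B,8.00) ∩ circle(D,6.00): a=7.0233, h=3.8306
  candidates: C₊=(5.0027,3.3207) cross=44.593; C₋=(5.8130,-4.2976) cross=-44.593
  mode - wants cross < 0 → take C=(5.8130,-4.2976) (cross=-44.593)
ex = (C−B)/|BC| = (0.9236,-0.3833); ey = (0.3833,0.9236)
P = B + -1.74·ex + -0.64·ey = (-3.4284,-1.1555)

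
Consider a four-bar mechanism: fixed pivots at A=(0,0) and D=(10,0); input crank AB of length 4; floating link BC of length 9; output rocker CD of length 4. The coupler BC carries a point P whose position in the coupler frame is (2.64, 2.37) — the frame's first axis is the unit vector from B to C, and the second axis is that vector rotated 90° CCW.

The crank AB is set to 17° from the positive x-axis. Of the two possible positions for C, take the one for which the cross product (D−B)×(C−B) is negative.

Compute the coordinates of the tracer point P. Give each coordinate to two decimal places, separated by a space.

A=(0,0), D=(10.00,0)
B = A + 4.00·(cos17°, sin17°) = (3.8252, 1.1695)
|BD| = 6.2846
circle(B,9.00) ∩ circle(D,4.00): a=8.3137, h=3.4471
  candidates: C₊=(12.6352,3.0093) cross=21.664; C₋=(11.3522,-3.7645) cross=-21.664
  mode - wants cross < 0 → take C=(11.3522,-3.7645) (cross=-21.664)
ex = (C−B)/|BC| = (0.8363,-0.5482); ey = (0.5482,0.8363)
P = B + 2.64·ex + 2.37·ey = (7.3324,1.7043)

7.33 1.70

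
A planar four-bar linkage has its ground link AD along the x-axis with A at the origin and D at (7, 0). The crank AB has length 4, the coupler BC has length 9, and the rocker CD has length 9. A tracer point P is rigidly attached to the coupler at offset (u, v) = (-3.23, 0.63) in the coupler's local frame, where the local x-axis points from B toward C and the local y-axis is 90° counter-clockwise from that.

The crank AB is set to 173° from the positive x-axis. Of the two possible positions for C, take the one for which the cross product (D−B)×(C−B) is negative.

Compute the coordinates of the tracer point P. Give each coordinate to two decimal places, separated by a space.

-5.31 3.49

A=(0,0), D=(7.00,0)
B = A + 4.00·(cos173°, sin173°) = (-3.9702, 0.4875)
|BD| = 10.9810
circle(B,9.00) ∩ circle(D,9.00): a=5.4905, h=7.1312
  candidates: C₊=(1.8315,7.3679) cross=78.308; C₋=(1.1983,-6.8805) cross=-78.308
  mode - wants cross < 0 → take C=(1.1983,-6.8805) (cross=-78.308)
ex = (C−B)/|BC| = (0.5743,-0.8187); ey = (0.8187,0.5743)
P = B + -3.23·ex + 0.63·ey = (-5.3094,3.4935)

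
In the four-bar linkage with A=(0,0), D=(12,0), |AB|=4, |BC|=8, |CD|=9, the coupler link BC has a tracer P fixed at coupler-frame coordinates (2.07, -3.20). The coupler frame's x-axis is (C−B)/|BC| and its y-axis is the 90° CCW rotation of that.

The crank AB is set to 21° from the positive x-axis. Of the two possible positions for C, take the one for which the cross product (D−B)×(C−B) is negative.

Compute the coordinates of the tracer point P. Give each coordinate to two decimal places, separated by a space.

1.11 -1.33

A=(0,0), D=(12.00,0)
B = A + 4.00·(cos21°, sin21°) = (3.7343, 1.4335)
|BD| = 8.3891
circle(B,8.00) ∩ circle(D,9.00): a=3.1813, h=7.3403
  candidates: C₊=(8.1231,8.1222) cross=61.578; C₋=(5.6146,-6.3424) cross=-61.578
  mode - wants cross < 0 → take C=(5.6146,-6.3424) (cross=-61.578)
ex = (C−B)/|BC| = (0.2350,-0.9720); ey = (0.9720,0.2350)
P = B + 2.07·ex + -3.20·ey = (1.1105,-1.3306)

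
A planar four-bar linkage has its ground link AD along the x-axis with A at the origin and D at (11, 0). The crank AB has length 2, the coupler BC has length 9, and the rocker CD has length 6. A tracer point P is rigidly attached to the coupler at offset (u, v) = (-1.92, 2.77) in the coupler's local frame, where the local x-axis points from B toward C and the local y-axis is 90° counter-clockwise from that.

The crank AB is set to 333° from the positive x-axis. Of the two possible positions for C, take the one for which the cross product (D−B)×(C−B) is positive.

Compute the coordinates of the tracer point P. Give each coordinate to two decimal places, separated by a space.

-1.52 -0.25

A=(0,0), D=(11.00,0)
B = A + 2.00·(cos333°, sin333°) = (1.7820, -0.9080)
|BD| = 9.2626
circle(B,9.00) ∩ circle(D,6.00): a=7.0604, h=5.5813
  candidates: C₊=(8.2613,5.3385) cross=51.697; C₋=(9.3555,-5.7702) cross=-51.697
  mode + wants cross > 0 → take C=(8.2613,5.3385) (cross=51.697)
ex = (C−B)/|BC| = (0.7199,0.6941); ey = (-0.6941,0.7199)
P = B + -1.92·ex + 2.77·ey = (-1.5228,-0.2464)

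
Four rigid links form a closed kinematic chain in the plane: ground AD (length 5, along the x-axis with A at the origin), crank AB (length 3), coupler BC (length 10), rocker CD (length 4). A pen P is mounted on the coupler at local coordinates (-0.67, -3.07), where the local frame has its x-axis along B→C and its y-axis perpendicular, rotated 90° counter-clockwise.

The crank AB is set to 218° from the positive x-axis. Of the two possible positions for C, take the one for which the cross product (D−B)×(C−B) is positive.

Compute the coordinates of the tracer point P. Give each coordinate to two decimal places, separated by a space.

A=(0,0), D=(5.00,0)
B = A + 3.00·(cos218°, sin218°) = (-2.3640, -1.8470)
|BD| = 7.5921
circle(B,10.00) ∩ circle(D,4.00): a=9.3281, h=3.6037
  candidates: C₊=(5.8071,3.9177) cross=27.359; C₋=(7.5605,-3.0731) cross=-27.359
  mode + wants cross > 0 → take C=(5.8071,3.9177) (cross=27.359)
ex = (C−B)/|BC| = (0.8171,0.5765); ey = (-0.5765,0.8171)
P = B + -0.67·ex + -3.07·ey = (-1.1417,-4.7418)

-1.14 -4.74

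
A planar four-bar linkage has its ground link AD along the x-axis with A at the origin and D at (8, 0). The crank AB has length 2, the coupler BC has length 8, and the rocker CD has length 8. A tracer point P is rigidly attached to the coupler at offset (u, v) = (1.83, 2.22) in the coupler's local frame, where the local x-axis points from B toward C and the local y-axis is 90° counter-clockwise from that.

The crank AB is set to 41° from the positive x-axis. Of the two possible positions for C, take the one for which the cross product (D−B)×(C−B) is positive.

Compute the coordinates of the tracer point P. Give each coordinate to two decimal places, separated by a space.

A=(0,0), D=(8.00,0)
B = A + 2.00·(cos41°, sin41°) = (1.5094, 1.3121)
|BD| = 6.6219
circle(B,8.00) ∩ circle(D,8.00): a=3.3109, h=7.2827
  candidates: C₊=(6.1978,7.7944) cross=48.225; C₋=(3.3117,-6.4822) cross=-48.225
  mode + wants cross > 0 → take C=(6.1978,7.7944) (cross=48.225)
ex = (C−B)/|BC| = (0.5860,0.8103); ey = (-0.8103,0.5860)
P = B + 1.83·ex + 2.22·ey = (0.7831,4.0959)

0.78 4.10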